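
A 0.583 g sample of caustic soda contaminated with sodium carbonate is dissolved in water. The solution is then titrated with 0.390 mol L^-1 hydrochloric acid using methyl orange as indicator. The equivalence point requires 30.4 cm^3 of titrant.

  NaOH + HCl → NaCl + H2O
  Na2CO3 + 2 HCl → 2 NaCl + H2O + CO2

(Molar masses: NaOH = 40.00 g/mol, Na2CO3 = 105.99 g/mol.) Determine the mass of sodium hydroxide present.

0.139 g

n(HCl) = 0.0304 × 0.390 = 0.0119 mol
Let x = n(NaOH), y = n(Na2CO3).
Titrant: 1x + 2y = 0.0119;  mass: 40.00x + 105.99y = 0.583
Solving, x = 3.49 × 10^-3 mol, y = 4.18 × 10^-3 mol
mass of NaOH = 3.49 × 10^-3 × 40.00 = 0.139 g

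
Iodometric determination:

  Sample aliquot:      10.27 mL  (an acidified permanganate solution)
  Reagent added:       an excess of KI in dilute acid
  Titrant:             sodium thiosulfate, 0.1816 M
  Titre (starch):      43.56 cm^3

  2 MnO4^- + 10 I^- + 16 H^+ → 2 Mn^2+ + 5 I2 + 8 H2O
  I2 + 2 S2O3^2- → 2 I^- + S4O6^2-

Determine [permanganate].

n(S2O3^2-) = 0.04356 × 0.1816 = 7.910 × 10^-3 mol
n(I2) = n(S2O3^2-)/2 = 3.955 × 10^-3 mol
From the 2:5 ratio, n(MnO4^-) in the aliquot = 2/5 × 3.955 × 10^-3 = 1.582 × 10^-3 mol
[MnO4^-] = 1.582 × 10^-3 / 0.01027 = 0.1541 mol/L

0.1541 M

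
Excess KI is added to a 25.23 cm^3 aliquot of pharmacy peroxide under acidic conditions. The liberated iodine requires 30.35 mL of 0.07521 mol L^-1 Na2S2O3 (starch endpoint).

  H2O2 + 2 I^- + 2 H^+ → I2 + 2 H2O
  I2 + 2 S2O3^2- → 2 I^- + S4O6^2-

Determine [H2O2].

0.04524 mol/L

n(S2O3^2-) = 0.03035 × 0.07521 = 2.283 × 10^-3 mol
n(I2) = n(S2O3^2-)/2 = 1.141 × 10^-3 mol
n(H2O2) in the aliquot = 1.141 × 10^-3 mol (1:1 ratio)
[H2O2] = 1.141 × 10^-3 / 0.02523 = 0.04524 mol/L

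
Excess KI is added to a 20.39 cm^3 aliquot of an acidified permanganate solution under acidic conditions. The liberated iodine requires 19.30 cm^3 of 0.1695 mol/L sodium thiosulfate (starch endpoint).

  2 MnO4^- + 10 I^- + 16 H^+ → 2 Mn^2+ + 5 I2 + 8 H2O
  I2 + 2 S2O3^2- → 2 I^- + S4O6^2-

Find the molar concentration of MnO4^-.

0.03209 mol/L

n(S2O3^2-) = 0.01930 × 0.1695 = 3.271 × 10^-3 mol
n(I2) = n(S2O3^2-)/2 = 1.636 × 10^-3 mol
From the 2:5 ratio, n(MnO4^-) in the aliquot = 2/5 × 1.636 × 10^-3 = 6.543 × 10^-4 mol
[MnO4^-] = 6.543 × 10^-4 / 0.02039 = 0.03209 mol/L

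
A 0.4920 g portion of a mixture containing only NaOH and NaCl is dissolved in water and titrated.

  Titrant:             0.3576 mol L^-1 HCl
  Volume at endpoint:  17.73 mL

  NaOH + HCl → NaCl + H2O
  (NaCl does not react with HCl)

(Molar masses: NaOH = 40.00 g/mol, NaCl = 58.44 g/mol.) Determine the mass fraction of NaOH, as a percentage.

51.55 %

n(HCl) = 0.01773 × 0.3576 = 6.340 × 10^-3 mol
Let x = n(NaOH), y = n(NaCl).
Titrant: 1x = 6.340 × 10^-3;  mass: 40.00x + 58.44y = 0.4920
Solving, x = 6.340 × 10^-3 mol, y = 4.079 × 10^-3 mol
mass of NaOH = 6.340 × 10^-3 × 40.00 = 0.2536 g
% NaOH = 0.2536 / 0.4920 × 100 = 51.55 %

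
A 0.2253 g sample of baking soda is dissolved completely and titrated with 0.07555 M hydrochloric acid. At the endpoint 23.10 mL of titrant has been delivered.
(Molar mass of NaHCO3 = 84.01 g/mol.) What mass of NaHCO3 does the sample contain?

0.1466 g

NaHCO3 + HCl → NaCl + H2O + CO2
n(HCl) = 0.02310 L × 0.07555 mol/L = 1.745 × 10^-3 mol
n(NaHCO3) = 1.745 × 10^-3 mol (1:1 ratio)
mass of NaHCO3 = 1.745 × 10^-3 × 84.01 g/mol = 0.1466 g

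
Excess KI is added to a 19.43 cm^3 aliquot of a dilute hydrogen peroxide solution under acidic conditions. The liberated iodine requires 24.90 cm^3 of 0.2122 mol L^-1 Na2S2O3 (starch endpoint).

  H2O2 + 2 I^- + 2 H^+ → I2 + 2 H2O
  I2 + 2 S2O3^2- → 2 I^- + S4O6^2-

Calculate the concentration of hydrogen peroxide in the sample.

0.1360 mol/L

n(S2O3^2-) = 0.02490 × 0.2122 = 5.284 × 10^-3 mol
n(I2) = n(S2O3^2-)/2 = 2.642 × 10^-3 mol
n(H2O2) in the aliquot = 2.642 × 10^-3 mol (1:1 ratio)
[H2O2] = 2.642 × 10^-3 / 0.01943 = 0.1360 mol/L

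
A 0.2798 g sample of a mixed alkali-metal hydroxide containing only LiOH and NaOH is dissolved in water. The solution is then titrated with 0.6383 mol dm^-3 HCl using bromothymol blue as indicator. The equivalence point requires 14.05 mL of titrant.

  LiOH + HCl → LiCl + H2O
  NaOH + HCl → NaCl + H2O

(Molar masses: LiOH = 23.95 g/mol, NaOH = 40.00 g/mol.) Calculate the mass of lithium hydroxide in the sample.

0.1178 g

n(HCl) = 0.01405 × 0.6383 = 8.968 × 10^-3 mol
Let x = n(LiOH), y = n(NaOH).
Titrant: 1x + 1y = 8.968 × 10^-3;  mass: 23.95x + 40.00y = 0.2798
Solving, x = 4.917 × 10^-3 mol, y = 4.051 × 10^-3 mol
mass of LiOH = 4.917 × 10^-3 × 23.95 = 0.1178 g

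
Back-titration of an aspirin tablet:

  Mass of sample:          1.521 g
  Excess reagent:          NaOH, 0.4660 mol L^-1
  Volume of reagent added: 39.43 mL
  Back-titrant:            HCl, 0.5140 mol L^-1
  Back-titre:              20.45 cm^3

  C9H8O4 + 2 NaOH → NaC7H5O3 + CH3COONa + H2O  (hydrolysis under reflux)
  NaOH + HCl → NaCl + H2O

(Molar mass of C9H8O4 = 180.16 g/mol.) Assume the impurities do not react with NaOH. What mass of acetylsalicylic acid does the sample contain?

n(NaOH) added = 0.03943 × 0.4660 = 0.01837 mol
n(HCl) used in back-titration = 0.02045 × 0.5140 = 0.01051 mol
n(NaOH) left over = 0.01051 mol (1:1 ratio)
n(NaOH) consumed by analyte = 0.01837 − 0.01051 = 7.863 × 10^-3 mol
From the 1:2 ratio, n(C9H8O4) = 1/2 × 7.863 × 10^-3 = 3.932 × 10^-3 mol
mass of C9H8O4 = 3.932 × 10^-3 × 180.16 = 0.7083 g

0.7083 g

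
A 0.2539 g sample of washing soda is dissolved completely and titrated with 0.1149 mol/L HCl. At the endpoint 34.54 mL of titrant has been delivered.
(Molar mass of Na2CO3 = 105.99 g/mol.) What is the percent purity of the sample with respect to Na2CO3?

Na2CO3 + 2 HCl → 2 NaCl + H2O + CO2
n(HCl) = 0.03454 L × 0.1149 mol/L = 3.969 × 10^-3 mol
From the 1:2 ratio, n(Na2CO3) = 1/2 × 3.969 × 10^-3 = 1.984 × 10^-3 mol
mass of Na2CO3 = 1.984 × 10^-3 × 105.99 g/mol = 0.2103 g
% Na2CO3 = 0.2103 / 0.2539 × 100 = 82.84 %

82.84 %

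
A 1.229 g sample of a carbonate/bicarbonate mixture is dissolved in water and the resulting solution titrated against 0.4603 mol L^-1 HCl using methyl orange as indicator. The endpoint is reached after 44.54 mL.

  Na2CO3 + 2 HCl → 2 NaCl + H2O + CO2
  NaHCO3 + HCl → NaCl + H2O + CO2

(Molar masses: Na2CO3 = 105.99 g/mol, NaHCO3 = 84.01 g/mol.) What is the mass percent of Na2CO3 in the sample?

n(HCl) = 0.04454 × 0.4603 = 0.02050 mol
Let x = n(Na2CO3), y = n(NaHCO3).
Titrant: 2x + 1y = 0.02050;  mass: 105.99x + 84.01y = 1.229
Solving, x = 7.953 × 10^-3 mol, y = 4.595 × 10^-3 mol
mass of Na2CO3 = 7.953 × 10^-3 × 105.99 = 0.8430 g
% Na2CO3 = 0.8430 / 1.229 × 100 = 68.59 %

68.59 %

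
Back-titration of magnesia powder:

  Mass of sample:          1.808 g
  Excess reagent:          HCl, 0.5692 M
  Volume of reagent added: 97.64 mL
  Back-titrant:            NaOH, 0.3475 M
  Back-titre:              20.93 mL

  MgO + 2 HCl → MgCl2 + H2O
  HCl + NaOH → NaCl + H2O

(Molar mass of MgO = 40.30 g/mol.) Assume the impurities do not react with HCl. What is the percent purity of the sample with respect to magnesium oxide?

53.83 %

n(HCl) added = 0.09764 × 0.5692 = 0.05558 mol
n(NaOH) used in back-titration = 0.02093 × 0.3475 = 7.273 × 10^-3 mol
n(HCl) left over = 7.273 × 10^-3 mol (1:1 ratio)
n(HCl) consumed by analyte = 0.05558 − 7.273 × 10^-3 = 0.04830 mol
From the 1:2 ratio, n(MgO) = 1/2 × 0.04830 = 0.02415 mol
mass of MgO = 0.02415 × 40.30 = 0.9733 g
% MgO = 0.9733 / 1.808 × 100 = 53.83 %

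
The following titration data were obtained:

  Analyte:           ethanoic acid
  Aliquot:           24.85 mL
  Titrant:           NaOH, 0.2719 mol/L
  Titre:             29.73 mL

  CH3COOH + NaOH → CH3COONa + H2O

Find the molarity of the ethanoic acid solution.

0.3253 mol/L

n(NaOH) = 0.02973 L × 0.2719 mol/L = 8.084 × 10^-3 mol
n(CH3COOH) = 8.084 × 10^-3 mol (1:1 mole ratio)
[CH3COOH] = 8.084 × 10^-3 mol / 0.02485 L = 0.3253 mol/L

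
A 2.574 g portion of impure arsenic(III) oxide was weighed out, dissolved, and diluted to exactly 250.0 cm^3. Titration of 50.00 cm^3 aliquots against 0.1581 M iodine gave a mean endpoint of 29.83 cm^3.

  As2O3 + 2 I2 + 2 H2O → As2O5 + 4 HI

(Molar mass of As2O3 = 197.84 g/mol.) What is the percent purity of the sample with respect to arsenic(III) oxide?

90.62 %

n(I2) per titration = 0.02983 × 0.1581 = 4.716 × 10^-3 mol
From the 1:2 ratio, n(As2O3) in each aliquot = 1/2 × 4.716 × 10^-3 = 2.358 × 10^-3 mol
n(As2O3) in the whole flask = 2.358 × 10^-3 × 250.0/50.00 = 0.01179 mol
mass of As2O3 = 0.01179 × 197.84 = 2.333 g
% As2O3 = 2.333 / 2.574 × 100 = 90.62 %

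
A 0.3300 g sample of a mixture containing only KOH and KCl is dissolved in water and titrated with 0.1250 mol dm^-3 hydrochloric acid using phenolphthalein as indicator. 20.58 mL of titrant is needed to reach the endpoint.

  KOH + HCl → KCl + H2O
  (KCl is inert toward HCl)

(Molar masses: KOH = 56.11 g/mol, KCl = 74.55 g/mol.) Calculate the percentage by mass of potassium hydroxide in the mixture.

43.74 %

n(HCl) = 0.02058 × 0.1250 = 2.572 × 10^-3 mol
Let x = n(KOH), y = n(KCl).
Titrant: 1x = 2.572 × 10^-3;  mass: 56.11x + 74.55y = 0.3300
Solving, x = 2.572 × 10^-3 mol, y = 2.490 × 10^-3 mol
mass of KOH = 2.572 × 10^-3 × 56.11 = 0.1443 g
% KOH = 0.1443 / 0.3300 × 100 = 43.74 %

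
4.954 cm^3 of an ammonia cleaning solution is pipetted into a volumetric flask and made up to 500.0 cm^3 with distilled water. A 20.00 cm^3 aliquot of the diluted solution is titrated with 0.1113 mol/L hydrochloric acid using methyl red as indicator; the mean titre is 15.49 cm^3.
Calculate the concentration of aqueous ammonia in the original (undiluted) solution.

8.700 mol/L

NH3 + HCl → NH4Cl
n(HCl) = 0.01549 × 0.1113 = 1.724 × 10^-3 mol
n(NH3) in the aliquot = 1.724 × 10^-3 mol (1:1 ratio)
[NH3]_dilute = 1.724 × 10^-3 / 0.02000 = 0.08620 mol/L
Dilution factor = 500.0 / 4.954 = 100.9
[NH3]_stock = 0.08620 × 100.9 = 8.700 mol/L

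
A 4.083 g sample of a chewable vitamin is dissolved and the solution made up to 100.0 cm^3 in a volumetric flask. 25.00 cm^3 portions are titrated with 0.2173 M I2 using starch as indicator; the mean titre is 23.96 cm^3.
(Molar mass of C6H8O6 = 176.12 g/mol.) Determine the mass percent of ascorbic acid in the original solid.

C6H8O6 + I2 → C6H6O6 + 2 HI
n(I2) per titration = 0.02396 × 0.2173 = 5.207 × 10^-3 mol
n(C6H8O6) in each aliquot = 5.207 × 10^-3 mol (1:1 ratio)
n(C6H8O6) in the whole flask = 5.207 × 10^-3 × 100.0/25.00 = 0.02083 mol
mass of C6H8O6 = 0.02083 × 176.12 = 3.668 g
% C6H8O6 = 3.668 / 4.083 × 100 = 89.83 %

89.83 %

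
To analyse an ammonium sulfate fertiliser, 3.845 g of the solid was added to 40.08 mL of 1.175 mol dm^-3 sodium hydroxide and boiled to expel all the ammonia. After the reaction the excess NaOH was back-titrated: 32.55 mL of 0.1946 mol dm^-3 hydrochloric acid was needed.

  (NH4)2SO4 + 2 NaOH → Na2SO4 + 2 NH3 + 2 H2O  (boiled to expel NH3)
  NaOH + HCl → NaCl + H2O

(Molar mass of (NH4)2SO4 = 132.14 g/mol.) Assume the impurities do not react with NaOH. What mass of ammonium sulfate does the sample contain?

2.693 g

n(NaOH) added = 0.04008 × 1.175 = 0.04709 mol
n(HCl) used in back-titration = 0.03255 × 0.1946 = 6.334 × 10^-3 mol
n(NaOH) left over = 6.334 × 10^-3 mol (1:1 ratio)
n(NaOH) consumed by analyte = 0.04709 − 6.334 × 10^-3 = 0.04076 mol
From the 1:2 ratio, n((NH4)2SO4) = 1/2 × 0.04076 = 0.02038 mol
mass of (NH4)2SO4 = 0.02038 × 132.14 = 2.693 g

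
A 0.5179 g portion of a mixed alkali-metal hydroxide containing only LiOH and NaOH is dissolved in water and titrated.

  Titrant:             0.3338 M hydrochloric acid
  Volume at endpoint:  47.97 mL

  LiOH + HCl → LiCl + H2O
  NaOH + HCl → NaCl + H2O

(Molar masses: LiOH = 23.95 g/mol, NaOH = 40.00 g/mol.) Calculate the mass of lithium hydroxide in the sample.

0.1829 g

n(HCl) = 0.04797 × 0.3338 = 0.01601 mol
Let x = n(LiOH), y = n(NaOH).
Titrant: 1x + 1y = 0.01601;  mass: 23.95x + 40.00y = 0.5179
Solving, x = 7.638 × 10^-3 mol, y = 8.374 × 10^-3 mol
mass of LiOH = 7.638 × 10^-3 × 23.95 = 0.1829 g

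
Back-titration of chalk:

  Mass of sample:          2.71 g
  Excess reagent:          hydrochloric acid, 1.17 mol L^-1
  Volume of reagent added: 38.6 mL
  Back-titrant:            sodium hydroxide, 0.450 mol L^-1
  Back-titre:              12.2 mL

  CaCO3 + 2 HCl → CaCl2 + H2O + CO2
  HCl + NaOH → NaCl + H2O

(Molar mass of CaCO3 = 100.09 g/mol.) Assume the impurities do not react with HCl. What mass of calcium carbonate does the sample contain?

1.99 g

n(HCl) added = 0.0386 × 1.17 = 0.0452 mol
n(NaOH) used in back-titration = 0.0122 × 0.450 = 5.49 × 10^-3 mol
n(HCl) left over = 5.49 × 10^-3 mol (1:1 ratio)
n(HCl) consumed by analyte = 0.0452 − 5.49 × 10^-3 = 0.0397 mol
From the 1:2 ratio, n(CaCO3) = 1/2 × 0.0397 = 0.0198 mol
mass of CaCO3 = 0.0198 × 100.09 = 1.99 g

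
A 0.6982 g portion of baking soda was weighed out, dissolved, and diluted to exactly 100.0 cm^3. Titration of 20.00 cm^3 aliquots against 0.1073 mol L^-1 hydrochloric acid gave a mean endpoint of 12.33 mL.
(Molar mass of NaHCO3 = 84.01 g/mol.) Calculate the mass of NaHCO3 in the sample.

NaHCO3 + HCl → NaCl + H2O + CO2
n(HCl) per titration = 0.01233 × 0.1073 = 1.323 × 10^-3 mol
n(NaHCO3) in each aliquot = 1.323 × 10^-3 mol (1:1 ratio)
n(NaHCO3) in the whole flask = 1.323 × 10^-3 × 100.0/20.00 = 6.615 × 10^-3 mol
mass of NaHCO3 = 6.615 × 10^-3 × 84.01 = 0.5557 g

0.5557 g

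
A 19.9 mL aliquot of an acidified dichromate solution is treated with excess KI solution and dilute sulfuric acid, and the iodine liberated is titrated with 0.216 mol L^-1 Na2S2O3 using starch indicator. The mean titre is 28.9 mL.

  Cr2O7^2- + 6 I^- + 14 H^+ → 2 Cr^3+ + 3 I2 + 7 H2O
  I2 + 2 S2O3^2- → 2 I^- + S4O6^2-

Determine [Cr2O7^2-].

0.0523 mol/L

n(S2O3^2-) = 0.0289 × 0.216 = 6.24 × 10^-3 mol
n(I2) = n(S2O3^2-)/2 = 3.12 × 10^-3 mol
From the 1:3 ratio, n(Cr2O7^2-) in the aliquot = 1/3 × 3.12 × 10^-3 = 1.04 × 10^-3 mol
[Cr2O7^2-] = 1.04 × 10^-3 / 0.0199 = 0.0523 mol/L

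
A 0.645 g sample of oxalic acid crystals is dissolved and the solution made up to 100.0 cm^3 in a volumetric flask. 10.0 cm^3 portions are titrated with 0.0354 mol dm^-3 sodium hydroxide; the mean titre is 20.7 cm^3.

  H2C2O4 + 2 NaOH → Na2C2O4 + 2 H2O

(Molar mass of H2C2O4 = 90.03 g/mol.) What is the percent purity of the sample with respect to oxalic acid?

51.1 %

n(NaOH) per titration = 0.0207 × 0.0354 = 7.33 × 10^-4 mol
From the 1:2 ratio, n(H2C2O4) in each aliquot = 1/2 × 7.33 × 10^-4 = 3.66 × 10^-4 mol
n(H2C2O4) in the whole flask = 3.66 × 10^-4 × 100.0/10.0 = 3.66 × 10^-3 mol
mass of H2C2O4 = 3.66 × 10^-3 × 90.03 = 0.330 g
% H2C2O4 = 0.330 / 0.645 × 100 = 51.1 %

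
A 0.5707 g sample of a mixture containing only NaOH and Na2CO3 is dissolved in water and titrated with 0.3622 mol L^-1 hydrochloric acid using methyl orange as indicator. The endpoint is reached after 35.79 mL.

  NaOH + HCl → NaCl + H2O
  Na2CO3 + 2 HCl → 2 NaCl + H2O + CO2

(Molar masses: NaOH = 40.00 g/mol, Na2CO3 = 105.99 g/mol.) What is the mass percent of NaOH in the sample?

62.72 %

n(HCl) = 0.03579 × 0.3622 = 0.01296 mol
Let x = n(NaOH), y = n(Na2CO3).
Titrant: 1x + 2y = 0.01296;  mass: 40.00x + 105.99y = 0.5707
Solving, x = 8.948 × 10^-3 mol, y = 2.007 × 10^-3 mol
mass of NaOH = 8.948 × 10^-3 × 40.00 = 0.3579 g
% NaOH = 0.3579 / 0.5707 × 100 = 62.72 %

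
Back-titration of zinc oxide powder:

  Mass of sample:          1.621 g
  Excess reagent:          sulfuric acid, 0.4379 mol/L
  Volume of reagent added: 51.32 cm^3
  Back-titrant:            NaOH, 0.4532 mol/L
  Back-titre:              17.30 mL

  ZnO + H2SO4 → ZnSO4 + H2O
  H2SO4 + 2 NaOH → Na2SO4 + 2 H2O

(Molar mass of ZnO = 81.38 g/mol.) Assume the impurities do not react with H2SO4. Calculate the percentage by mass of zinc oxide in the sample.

n(H2SO4) added = 0.05132 × 0.4379 = 0.02247 mol
n(NaOH) used in back-titration = 0.01730 × 0.4532 = 7.840 × 10^-3 mol
From the 1:2 ratio, n(H2SO4) left over = 1/2 × 7.840 × 10^-3 = 3.920 × 10^-3 mol
n(H2SO4) consumed by analyte = 0.02247 − 3.920 × 10^-3 = 0.01855 mol
n(ZnO) = 0.01855 mol (1:1 ratio)
mass of ZnO = 0.01855 × 81.38 = 1.510 g
% ZnO = 1.510 / 1.621 × 100 = 93.14 %

93.14 %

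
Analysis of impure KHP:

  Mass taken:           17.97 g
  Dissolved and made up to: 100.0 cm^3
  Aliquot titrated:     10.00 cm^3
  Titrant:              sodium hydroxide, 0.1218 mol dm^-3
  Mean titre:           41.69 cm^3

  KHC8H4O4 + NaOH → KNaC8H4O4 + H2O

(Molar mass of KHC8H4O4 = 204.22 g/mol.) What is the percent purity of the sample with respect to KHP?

57.71 %

n(NaOH) per titration = 0.04169 × 0.1218 = 5.078 × 10^-3 mol
n(KHC8H4O4) in each aliquot = 5.078 × 10^-3 mol (1:1 ratio)
n(KHC8H4O4) in the whole flask = 5.078 × 10^-3 × 100.0/10.00 = 0.05078 mol
mass of KHC8H4O4 = 0.05078 × 204.22 = 10.37 g
% KHC8H4O4 = 10.37 / 17.97 × 100 = 57.71 %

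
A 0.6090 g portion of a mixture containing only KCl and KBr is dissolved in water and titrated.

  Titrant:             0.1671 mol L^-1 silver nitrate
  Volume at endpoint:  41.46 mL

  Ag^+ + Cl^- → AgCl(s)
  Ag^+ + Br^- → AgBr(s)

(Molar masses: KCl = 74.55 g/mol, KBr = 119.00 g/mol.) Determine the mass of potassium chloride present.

n(AgNO3) = 0.04146 × 0.1671 = 6.928 × 10^-3 mol
Let x = n(KCl), y = n(KBr).
Titrant: 1x + 1y = 6.928 × 10^-3;  mass: 74.55x + 119.00y = 0.6090
Solving, x = 4.847 × 10^-3 mol, y = 2.081 × 10^-3 mol
mass of KCl = 4.847 × 10^-3 × 74.55 = 0.3613 g

0.3613 g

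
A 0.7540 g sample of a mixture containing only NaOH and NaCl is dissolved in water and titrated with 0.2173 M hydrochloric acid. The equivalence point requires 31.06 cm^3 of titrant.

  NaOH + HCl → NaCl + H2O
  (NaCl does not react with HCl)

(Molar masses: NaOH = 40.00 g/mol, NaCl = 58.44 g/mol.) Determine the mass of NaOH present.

n(HCl) = 0.03106 × 0.2173 = 6.749 × 10^-3 mol
Let x = n(NaOH), y = n(NaCl).
Titrant: 1x = 6.749 × 10^-3;  mass: 40.00x + 58.44y = 0.7540
Solving, x = 6.749 × 10^-3 mol, y = 8.282 × 10^-3 mol
mass of NaOH = 6.749 × 10^-3 × 40.00 = 0.2700 g

0.2700 g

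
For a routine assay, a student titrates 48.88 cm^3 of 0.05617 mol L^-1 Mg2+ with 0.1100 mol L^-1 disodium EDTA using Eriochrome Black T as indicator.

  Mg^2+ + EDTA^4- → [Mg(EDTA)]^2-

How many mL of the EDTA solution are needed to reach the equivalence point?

24.96 mL

n(Mg2+) = 0.04888 L × 0.05617 mol/L = 2.746 × 10^-3 mol
n(EDTA) = 2.746 × 10^-3 mol (1:1 stoichiometry)
V(EDTA) = 2.746 × 10^-3 mol / 0.1100 mol/L = 0.02496 L = 24.96 mL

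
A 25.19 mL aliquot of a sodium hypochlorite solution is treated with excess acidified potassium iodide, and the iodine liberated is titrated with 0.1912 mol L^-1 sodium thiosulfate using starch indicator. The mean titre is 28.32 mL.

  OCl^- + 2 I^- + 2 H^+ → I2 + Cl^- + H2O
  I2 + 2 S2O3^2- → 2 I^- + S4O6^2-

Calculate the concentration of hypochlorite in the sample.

n(S2O3^2-) = 0.02832 × 0.1912 = 5.415 × 10^-3 mol
n(I2) = n(S2O3^2-)/2 = 2.707 × 10^-3 mol
n(OCl^-) in the aliquot = 2.707 × 10^-3 mol (1:1 ratio)
[OCl^-] = 2.707 × 10^-3 / 0.02519 = 0.1075 mol/L

0.1075 mol/L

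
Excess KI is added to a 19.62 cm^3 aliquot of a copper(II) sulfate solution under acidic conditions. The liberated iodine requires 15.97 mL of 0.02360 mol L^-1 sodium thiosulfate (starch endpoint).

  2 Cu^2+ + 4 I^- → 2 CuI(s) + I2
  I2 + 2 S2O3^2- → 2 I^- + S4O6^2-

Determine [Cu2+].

n(S2O3^2-) = 0.01597 × 0.02360 = 3.769 × 10^-4 mol
n(I2) = n(S2O3^2-)/2 = 1.884 × 10^-4 mol
From the 2:1 ratio, n(Cu2+) in the aliquot = 2/1 × 1.884 × 10^-4 = 3.769 × 10^-4 mol
[Cu2+] = 3.769 × 10^-4 / 0.01962 = 0.01921 mol/L

0.01921 mol/L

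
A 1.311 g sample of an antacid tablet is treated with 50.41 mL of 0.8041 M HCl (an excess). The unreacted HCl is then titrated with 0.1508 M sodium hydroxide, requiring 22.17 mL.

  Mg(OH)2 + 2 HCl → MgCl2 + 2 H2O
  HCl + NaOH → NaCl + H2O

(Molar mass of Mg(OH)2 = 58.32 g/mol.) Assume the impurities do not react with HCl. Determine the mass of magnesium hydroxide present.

1.085 g

n(HCl) added = 0.05041 × 0.8041 = 0.04053 mol
n(NaOH) used in back-titration = 0.02217 × 0.1508 = 3.343 × 10^-3 mol
n(HCl) left over = 3.343 × 10^-3 mol (1:1 ratio)
n(HCl) consumed by analyte = 0.04053 − 3.343 × 10^-3 = 0.03719 mol
From the 1:2 ratio, n(Mg(OH)2) = 1/2 × 0.03719 = 0.01860 mol
mass of Mg(OH)2 = 0.01860 × 58.32 = 1.085 g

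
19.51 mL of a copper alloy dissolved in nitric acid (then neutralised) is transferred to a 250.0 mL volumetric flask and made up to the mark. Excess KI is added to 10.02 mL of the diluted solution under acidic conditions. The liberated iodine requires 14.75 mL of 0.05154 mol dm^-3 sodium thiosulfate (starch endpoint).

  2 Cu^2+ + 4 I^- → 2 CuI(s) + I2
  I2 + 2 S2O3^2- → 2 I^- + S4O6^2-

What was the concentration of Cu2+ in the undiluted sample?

0.9722 mol/L

n(S2O3^2-) = 0.01475 × 0.05154 = 7.602 × 10^-4 mol
n(I2) = n(S2O3^2-)/2 = 3.801 × 10^-4 mol
From the 2:1 ratio, n(Cu2+) in the aliquot = 2/1 × 3.801 × 10^-4 = 7.602 × 10^-4 mol
[Cu2+]_dilute = 7.602 × 10^-4 / 0.01002 = 0.07587 mol/L
[Cu2+]_original = 0.07587 × 250.0/19.51 = 0.9722 mol/L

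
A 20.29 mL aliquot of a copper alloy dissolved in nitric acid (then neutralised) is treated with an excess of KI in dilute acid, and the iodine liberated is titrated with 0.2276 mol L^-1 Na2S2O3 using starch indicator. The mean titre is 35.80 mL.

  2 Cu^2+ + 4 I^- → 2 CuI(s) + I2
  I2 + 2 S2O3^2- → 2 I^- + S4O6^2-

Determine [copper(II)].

n(S2O3^2-) = 0.03580 × 0.2276 = 8.148 × 10^-3 mol
n(I2) = n(S2O3^2-)/2 = 4.074 × 10^-3 mol
From the 2:1 ratio, n(Cu2+) in the aliquot = 2/1 × 4.074 × 10^-3 = 8.148 × 10^-3 mol
[Cu2+] = 8.148 × 10^-3 / 0.02029 = 0.4016 mol/L

0.4016 mol/L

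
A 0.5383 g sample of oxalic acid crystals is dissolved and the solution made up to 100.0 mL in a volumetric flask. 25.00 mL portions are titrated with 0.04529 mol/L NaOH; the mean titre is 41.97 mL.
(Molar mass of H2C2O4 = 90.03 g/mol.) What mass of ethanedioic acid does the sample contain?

0.3423 g

H2C2O4 + 2 NaOH → Na2C2O4 + 2 H2O
n(NaOH) per titration = 0.04197 × 0.04529 = 1.901 × 10^-3 mol
From the 1:2 ratio, n(H2C2O4) in each aliquot = 1/2 × 1.901 × 10^-3 = 9.504 × 10^-4 mol
n(H2C2O4) in the whole flask = 9.504 × 10^-4 × 100.0/25.00 = 3.802 × 10^-3 mol
mass of H2C2O4 = 3.802 × 10^-3 × 90.03 = 0.3423 g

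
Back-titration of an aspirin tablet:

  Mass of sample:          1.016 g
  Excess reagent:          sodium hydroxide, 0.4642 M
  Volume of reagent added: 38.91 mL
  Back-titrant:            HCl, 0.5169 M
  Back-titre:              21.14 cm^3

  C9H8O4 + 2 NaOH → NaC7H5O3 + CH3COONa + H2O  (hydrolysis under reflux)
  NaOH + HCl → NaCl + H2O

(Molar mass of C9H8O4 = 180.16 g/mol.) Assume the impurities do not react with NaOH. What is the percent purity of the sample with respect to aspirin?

63.26 %

n(NaOH) added = 0.03891 × 0.4642 = 0.01806 mol
n(HCl) used in back-titration = 0.02114 × 0.5169 = 0.01093 mol
n(NaOH) left over = 0.01093 mol (1:1 ratio)
n(NaOH) consumed by analyte = 0.01806 − 0.01093 = 7.135 × 10^-3 mol
From the 1:2 ratio, n(C9H8O4) = 1/2 × 7.135 × 10^-3 = 3.567 × 10^-3 mol
mass of C9H8O4 = 3.567 × 10^-3 × 180.16 = 0.6427 g
% C9H8O4 = 0.6427 / 1.016 × 100 = 63.26 %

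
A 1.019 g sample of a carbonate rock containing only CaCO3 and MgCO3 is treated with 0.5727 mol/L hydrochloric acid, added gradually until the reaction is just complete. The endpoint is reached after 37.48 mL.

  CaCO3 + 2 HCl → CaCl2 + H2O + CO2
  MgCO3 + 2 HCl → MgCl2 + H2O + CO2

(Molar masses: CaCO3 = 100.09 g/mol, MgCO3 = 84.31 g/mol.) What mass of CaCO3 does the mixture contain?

0.7240 g

n(HCl) = 0.03748 × 0.5727 = 0.02146 mol
Let x = n(CaCO3), y = n(MgCO3).
Titrant: 2x + 2y = 0.02146;  mass: 100.09x + 84.31y = 1.019
Solving, x = 7.234 × 10^-3 mol, y = 3.498 × 10^-3 mol
mass of CaCO3 = 7.234 × 10^-3 × 100.09 = 0.7240 g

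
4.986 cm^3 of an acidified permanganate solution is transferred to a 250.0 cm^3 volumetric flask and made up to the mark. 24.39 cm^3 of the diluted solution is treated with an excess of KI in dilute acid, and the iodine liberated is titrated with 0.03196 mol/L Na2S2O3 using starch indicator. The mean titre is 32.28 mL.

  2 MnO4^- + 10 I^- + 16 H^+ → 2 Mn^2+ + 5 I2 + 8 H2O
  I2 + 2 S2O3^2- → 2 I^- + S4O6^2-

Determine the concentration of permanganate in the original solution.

0.4242 mol/L

n(S2O3^2-) = 0.03228 × 0.03196 = 1.032 × 10^-3 mol
n(I2) = n(S2O3^2-)/2 = 5.158 × 10^-4 mol
From the 2:5 ratio, n(MnO4^-) in the aliquot = 2/5 × 5.158 × 10^-4 = 2.063 × 10^-4 mol
[MnO4^-]_dilute = 2.063 × 10^-4 / 0.02439 = 0.008460 mol/L
[MnO4^-]_original = 0.008460 × 250.0/4.986 = 0.4242 mol/L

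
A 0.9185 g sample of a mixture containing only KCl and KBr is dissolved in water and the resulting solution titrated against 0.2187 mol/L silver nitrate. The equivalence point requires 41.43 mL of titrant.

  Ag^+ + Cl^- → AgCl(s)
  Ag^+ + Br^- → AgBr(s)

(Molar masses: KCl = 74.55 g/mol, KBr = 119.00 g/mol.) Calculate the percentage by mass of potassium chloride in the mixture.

n(AgNO3) = 0.04143 × 0.2187 = 9.061 × 10^-3 mol
Let x = n(KCl), y = n(KBr).
Titrant: 1x + 1y = 9.061 × 10^-3;  mass: 74.55x + 119.00y = 0.9185
Solving, x = 3.593 × 10^-3 mol, y = 5.467 × 10^-3 mol
mass of KCl = 3.593 × 10^-3 × 74.55 = 0.2679 g
% KCl = 0.2679 / 0.9185 × 100 = 29.17 %

29.17 %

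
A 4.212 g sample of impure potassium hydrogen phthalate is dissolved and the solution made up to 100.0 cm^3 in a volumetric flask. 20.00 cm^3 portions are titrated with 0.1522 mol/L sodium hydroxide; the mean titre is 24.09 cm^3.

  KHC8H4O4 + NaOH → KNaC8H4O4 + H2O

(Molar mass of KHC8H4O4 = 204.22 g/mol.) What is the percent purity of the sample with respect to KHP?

n(NaOH) per titration = 0.02409 × 0.1522 = 3.666 × 10^-3 mol
n(KHC8H4O4) in each aliquot = 3.666 × 10^-3 mol (1:1 ratio)
n(KHC8H4O4) in the whole flask = 3.666 × 10^-3 × 100.0/20.00 = 0.01833 mol
mass of KHC8H4O4 = 0.01833 × 204.22 = 3.744 g
% KHC8H4O4 = 3.744 / 4.212 × 100 = 88.89 %

88.89 %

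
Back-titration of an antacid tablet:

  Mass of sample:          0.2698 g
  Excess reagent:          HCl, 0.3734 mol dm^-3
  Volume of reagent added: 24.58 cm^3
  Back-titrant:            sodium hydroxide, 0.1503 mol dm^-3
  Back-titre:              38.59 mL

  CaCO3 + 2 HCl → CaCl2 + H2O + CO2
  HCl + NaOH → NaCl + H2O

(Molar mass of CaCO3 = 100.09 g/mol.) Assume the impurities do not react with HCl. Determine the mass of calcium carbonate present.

0.1691 g

n(HCl) added = 0.02458 × 0.3734 = 9.178 × 10^-3 mol
n(NaOH) used in back-titration = 0.03859 × 0.1503 = 5.800 × 10^-3 mol
n(HCl) left over = 5.800 × 10^-3 mol (1:1 ratio)
n(HCl) consumed by analyte = 9.178 × 10^-3 − 5.800 × 10^-3 = 3.378 × 10^-3 mol
From the 1:2 ratio, n(CaCO3) = 1/2 × 3.378 × 10^-3 = 1.689 × 10^-3 mol
mass of CaCO3 = 1.689 × 10^-3 × 100.09 = 0.1691 g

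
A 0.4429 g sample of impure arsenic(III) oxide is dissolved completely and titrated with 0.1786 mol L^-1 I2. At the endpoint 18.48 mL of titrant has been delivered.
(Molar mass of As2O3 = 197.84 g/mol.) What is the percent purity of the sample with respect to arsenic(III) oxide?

As2O3 + 2 I2 + 2 H2O → As2O5 + 4 HI
n(I2) = 0.01848 L × 0.1786 mol/L = 3.301 × 10^-3 mol
From the 1:2 ratio, n(As2O3) = 1/2 × 3.301 × 10^-3 = 1.650 × 10^-3 mol
mass of As2O3 = 1.650 × 10^-3 × 197.84 g/mol = 0.3265 g
% As2O3 = 0.3265 / 0.4429 × 100 = 73.72 %

73.72 %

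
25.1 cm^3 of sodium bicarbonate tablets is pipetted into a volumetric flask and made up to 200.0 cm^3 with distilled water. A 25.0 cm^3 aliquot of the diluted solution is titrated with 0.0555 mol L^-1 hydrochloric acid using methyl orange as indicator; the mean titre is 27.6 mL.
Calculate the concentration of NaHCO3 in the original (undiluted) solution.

0.488 mol/L

NaHCO3 + HCl → NaCl + H2O + CO2
n(HCl) = 0.0276 × 0.0555 = 1.53 × 10^-3 mol
n(NaHCO3) in the aliquot = 1.53 × 10^-3 mol (1:1 ratio)
[NaHCO3]_dilute = 1.53 × 10^-3 / 0.0250 = 0.0613 mol/L
Dilution factor = 200.0 / 25.1 = 7.968
[NaHCO3]_stock = 0.0613 × 7.968 = 0.488 mol/L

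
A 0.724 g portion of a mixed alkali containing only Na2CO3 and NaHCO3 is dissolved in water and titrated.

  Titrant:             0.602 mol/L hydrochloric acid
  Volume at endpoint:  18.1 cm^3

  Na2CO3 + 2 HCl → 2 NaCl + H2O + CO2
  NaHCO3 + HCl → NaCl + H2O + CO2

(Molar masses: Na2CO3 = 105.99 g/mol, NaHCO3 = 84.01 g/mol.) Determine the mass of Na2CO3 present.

0.327 g

n(HCl) = 0.0181 × 0.602 = 0.0109 mol
Let x = n(Na2CO3), y = n(NaHCO3).
Titrant: 2x + 1y = 0.0109;  mass: 105.99x + 84.01y = 0.724
Solving, x = 3.09 × 10^-3 mol, y = 4.73 × 10^-3 mol
mass of Na2CO3 = 3.09 × 10^-3 × 105.99 = 0.327 g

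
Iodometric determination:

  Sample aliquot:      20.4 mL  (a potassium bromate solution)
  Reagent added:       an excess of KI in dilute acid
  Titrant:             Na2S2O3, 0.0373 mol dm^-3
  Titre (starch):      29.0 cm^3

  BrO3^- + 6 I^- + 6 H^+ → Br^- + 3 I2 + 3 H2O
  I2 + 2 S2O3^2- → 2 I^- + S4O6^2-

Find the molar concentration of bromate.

n(S2O3^2-) = 0.0290 × 0.0373 = 1.08 × 10^-3 mol
n(I2) = n(S2O3^2-)/2 = 5.41 × 10^-4 mol
From the 1:3 ratio, n(BrO3^-) in the aliquot = 1/3 × 5.41 × 10^-4 = 1.80 × 10^-4 mol
[BrO3^-] = 1.80 × 10^-4 / 0.0204 = 0.00884 mol/L

0.00884 mol/L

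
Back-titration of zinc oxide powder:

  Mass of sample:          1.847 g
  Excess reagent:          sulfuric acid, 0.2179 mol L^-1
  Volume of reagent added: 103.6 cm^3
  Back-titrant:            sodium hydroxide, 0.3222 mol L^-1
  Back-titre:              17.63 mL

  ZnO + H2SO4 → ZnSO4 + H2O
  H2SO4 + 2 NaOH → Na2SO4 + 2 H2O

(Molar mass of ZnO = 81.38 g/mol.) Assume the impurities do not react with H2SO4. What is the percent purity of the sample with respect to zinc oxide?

86.95 %

n(H2SO4) added = 0.1036 × 0.2179 = 0.02257 mol
n(NaOH) used in back-titration = 0.01763 × 0.3222 = 5.680 × 10^-3 mol
From the 1:2 ratio, n(H2SO4) left over = 1/2 × 5.680 × 10^-3 = 2.840 × 10^-3 mol
n(H2SO4) consumed by analyte = 0.02257 − 2.840 × 10^-3 = 0.01973 mol
n(ZnO) = 0.01973 mol (1:1 ratio)
mass of ZnO = 0.01973 × 81.38 = 1.606 g
% ZnO = 1.606 / 1.847 × 100 = 86.95 %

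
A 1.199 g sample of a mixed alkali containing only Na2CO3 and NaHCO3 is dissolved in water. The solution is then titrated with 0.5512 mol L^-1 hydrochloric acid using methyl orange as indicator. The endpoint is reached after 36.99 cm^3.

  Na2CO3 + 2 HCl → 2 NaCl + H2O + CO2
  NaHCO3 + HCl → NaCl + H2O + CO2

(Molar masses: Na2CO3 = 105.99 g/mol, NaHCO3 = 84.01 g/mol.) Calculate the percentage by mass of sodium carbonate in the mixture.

73.23 %

n(HCl) = 0.03699 × 0.5512 = 0.02039 mol
Let x = n(Na2CO3), y = n(NaHCO3).
Titrant: 2x + 1y = 0.02039;  mass: 105.99x + 84.01y = 1.199
Solving, x = 8.284 × 10^-3 mol, y = 3.820 × 10^-3 mol
mass of Na2CO3 = 8.284 × 10^-3 × 105.99 = 0.8780 g
% Na2CO3 = 0.8780 / 1.199 × 100 = 73.23 %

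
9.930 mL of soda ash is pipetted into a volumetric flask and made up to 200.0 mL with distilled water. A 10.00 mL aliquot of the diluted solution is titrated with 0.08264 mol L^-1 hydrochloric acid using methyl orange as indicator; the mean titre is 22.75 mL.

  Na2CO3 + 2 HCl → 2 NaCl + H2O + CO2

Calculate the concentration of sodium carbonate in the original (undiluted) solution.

n(HCl) = 0.02275 × 0.08264 = 1.880 × 10^-3 mol
From the 1:2 ratio, n(Na2CO3) in the aliquot = 1/2 × 1.880 × 10^-3 = 9.400 × 10^-4 mol
[Na2CO3]_dilute = 9.400 × 10^-4 / 0.01000 = 0.09400 mol/L
Dilution factor = 200.0 / 9.930 = 20.14
[Na2CO3]_stock = 0.09400 × 20.14 = 1.893 mol/L

1.893 mol/L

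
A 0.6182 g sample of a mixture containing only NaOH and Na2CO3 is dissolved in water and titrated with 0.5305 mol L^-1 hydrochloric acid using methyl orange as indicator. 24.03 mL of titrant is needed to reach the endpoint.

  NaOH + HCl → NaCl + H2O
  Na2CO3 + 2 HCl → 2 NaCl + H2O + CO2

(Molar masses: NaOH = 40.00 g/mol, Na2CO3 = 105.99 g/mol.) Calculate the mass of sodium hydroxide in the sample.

0.1766 g

n(HCl) = 0.02403 × 0.5305 = 0.01275 mol
Let x = n(NaOH), y = n(Na2CO3).
Titrant: 1x + 2y = 0.01275;  mass: 40.00x + 105.99y = 0.6182
Solving, x = 4.415 × 10^-3 mol, y = 4.166 × 10^-3 mol
mass of NaOH = 4.415 × 10^-3 × 40.00 = 0.1766 g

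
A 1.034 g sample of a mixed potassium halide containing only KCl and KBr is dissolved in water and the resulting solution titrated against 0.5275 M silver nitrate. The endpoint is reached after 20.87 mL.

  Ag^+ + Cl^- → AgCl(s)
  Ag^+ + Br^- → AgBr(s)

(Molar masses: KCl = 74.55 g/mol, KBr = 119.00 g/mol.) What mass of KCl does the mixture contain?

n(AgNO3) = 0.02087 × 0.5275 = 0.01101 mol
Let x = n(KCl), y = n(KBr).
Titrant: 1x + 1y = 0.01101;  mass: 74.55x + 119.00y = 1.034
Solving, x = 6.211 × 10^-3 mol, y = 4.798 × 10^-3 mol
mass of KCl = 6.211 × 10^-3 × 74.55 = 0.4630 g

0.4630 g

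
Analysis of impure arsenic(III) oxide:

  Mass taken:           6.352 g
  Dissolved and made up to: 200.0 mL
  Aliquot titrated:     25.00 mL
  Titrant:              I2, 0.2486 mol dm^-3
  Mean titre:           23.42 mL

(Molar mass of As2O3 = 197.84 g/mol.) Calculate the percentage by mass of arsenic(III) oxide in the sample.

72.54 %

As2O3 + 2 I2 + 2 H2O → As2O5 + 4 HI
n(I2) per titration = 0.02342 × 0.2486 = 5.822 × 10^-3 mol
From the 1:2 ratio, n(As2O3) in each aliquot = 1/2 × 5.822 × 10^-3 = 2.911 × 10^-3 mol
n(As2O3) in the whole flask = 2.911 × 10^-3 × 200.0/25.00 = 0.02329 mol
mass of As2O3 = 0.02329 × 197.84 = 4.607 g
% As2O3 = 4.607 / 6.352 × 100 = 72.54 %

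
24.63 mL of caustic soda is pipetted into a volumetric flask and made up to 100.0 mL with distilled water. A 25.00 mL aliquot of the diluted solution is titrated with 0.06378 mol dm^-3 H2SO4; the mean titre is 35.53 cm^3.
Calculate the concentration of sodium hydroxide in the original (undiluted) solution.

2 NaOH + H2SO4 → Na2SO4 + 2 H2O
n(H2SO4) = 0.03553 × 0.06378 = 2.266 × 10^-3 mol
From the 2:1 ratio, n(NaOH) in the aliquot = 2/1 × 2.266 × 10^-3 = 4.532 × 10^-3 mol
[NaOH]_dilute = 4.532 × 10^-3 / 0.02500 = 0.1813 mol/L
Dilution factor = 100.0 / 24.63 = 4.060
[NaOH]_stock = 0.1813 × 4.060 = 0.7360 mol/L

0.7360 mol/L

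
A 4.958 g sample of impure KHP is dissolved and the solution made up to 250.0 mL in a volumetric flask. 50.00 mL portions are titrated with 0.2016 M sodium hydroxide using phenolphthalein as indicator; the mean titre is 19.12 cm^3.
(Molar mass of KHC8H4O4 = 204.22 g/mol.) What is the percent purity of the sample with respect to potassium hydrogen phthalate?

KHC8H4O4 + NaOH → KNaC8H4O4 + H2O
n(NaOH) per titration = 0.01912 × 0.2016 = 3.855 × 10^-3 mol
n(KHC8H4O4) in each aliquot = 3.855 × 10^-3 mol (1:1 ratio)
n(KHC8H4O4) in the whole flask = 3.855 × 10^-3 × 250.0/50.00 = 0.01927 mol
mass of KHC8H4O4 = 0.01927 × 204.22 = 3.936 g
% KHC8H4O4 = 3.936 / 4.958 × 100 = 79.39 %

79.39 %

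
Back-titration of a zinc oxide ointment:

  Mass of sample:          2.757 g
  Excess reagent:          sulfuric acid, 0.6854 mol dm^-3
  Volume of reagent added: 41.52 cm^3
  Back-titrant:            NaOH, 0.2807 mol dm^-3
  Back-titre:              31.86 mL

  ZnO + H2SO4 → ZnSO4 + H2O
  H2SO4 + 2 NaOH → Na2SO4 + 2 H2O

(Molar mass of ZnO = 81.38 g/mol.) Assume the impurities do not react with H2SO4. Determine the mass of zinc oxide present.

1.952 g

n(H2SO4) added = 0.04152 × 0.6854 = 0.02846 mol
n(NaOH) used in back-titration = 0.03186 × 0.2807 = 8.943 × 10^-3 mol
From the 1:2 ratio, n(H2SO4) left over = 1/2 × 8.943 × 10^-3 = 4.472 × 10^-3 mol
n(H2SO4) consumed by analyte = 0.02846 − 4.472 × 10^-3 = 0.02399 mol
n(ZnO) = 0.02399 mol (1:1 ratio)
mass of ZnO = 0.02399 × 81.38 = 1.952 g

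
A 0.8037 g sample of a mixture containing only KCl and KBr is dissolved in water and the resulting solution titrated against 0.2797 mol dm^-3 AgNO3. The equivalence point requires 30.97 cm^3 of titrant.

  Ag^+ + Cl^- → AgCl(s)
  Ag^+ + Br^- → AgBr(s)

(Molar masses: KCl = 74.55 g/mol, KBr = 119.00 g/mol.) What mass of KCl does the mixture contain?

n(AgNO3) = 0.03097 × 0.2797 = 8.662 × 10^-3 mol
Let x = n(KCl), y = n(KBr).
Titrant: 1x + 1y = 8.662 × 10^-3;  mass: 74.55x + 119.00y = 0.8037
Solving, x = 5.109 × 10^-3 mol, y = 3.553 × 10^-3 mol
mass of KCl = 5.109 × 10^-3 × 74.55 = 0.3809 g

0.3809 g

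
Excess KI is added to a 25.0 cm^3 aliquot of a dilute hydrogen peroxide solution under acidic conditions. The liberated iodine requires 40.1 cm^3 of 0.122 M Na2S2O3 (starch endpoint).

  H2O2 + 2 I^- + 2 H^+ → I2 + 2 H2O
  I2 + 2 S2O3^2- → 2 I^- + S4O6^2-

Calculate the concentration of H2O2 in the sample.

0.0978 M

n(S2O3^2-) = 0.0401 × 0.122 = 4.89 × 10^-3 mol
n(I2) = n(S2O3^2-)/2 = 2.45 × 10^-3 mol
n(H2O2) in the aliquot = 2.45 × 10^-3 mol (1:1 ratio)
[H2O2] = 2.45 × 10^-3 / 0.0250 = 0.0978 mol/L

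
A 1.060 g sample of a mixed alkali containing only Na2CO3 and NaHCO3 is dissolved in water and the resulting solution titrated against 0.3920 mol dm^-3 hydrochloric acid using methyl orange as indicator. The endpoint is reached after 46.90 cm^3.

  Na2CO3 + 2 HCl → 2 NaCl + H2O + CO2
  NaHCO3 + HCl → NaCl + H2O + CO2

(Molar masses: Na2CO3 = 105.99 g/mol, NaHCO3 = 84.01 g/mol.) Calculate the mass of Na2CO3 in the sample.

0.8279 g

n(HCl) = 0.04690 × 0.3920 = 0.01838 mol
Let x = n(Na2CO3), y = n(NaHCO3).
Titrant: 2x + 1y = 0.01838;  mass: 105.99x + 84.01y = 1.060
Solving, x = 7.811 × 10^-3 mol, y = 2.763 × 10^-3 mol
mass of Na2CO3 = 7.811 × 10^-3 × 105.99 = 0.8279 g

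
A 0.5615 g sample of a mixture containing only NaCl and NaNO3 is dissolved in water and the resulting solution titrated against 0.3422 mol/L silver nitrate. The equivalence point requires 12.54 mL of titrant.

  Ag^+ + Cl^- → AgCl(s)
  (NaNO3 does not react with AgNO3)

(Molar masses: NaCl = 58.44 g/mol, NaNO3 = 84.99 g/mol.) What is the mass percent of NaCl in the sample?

n(AgNO3) = 0.01254 × 0.3422 = 4.291 × 10^-3 mol
Let x = n(NaCl), y = n(NaNO3).
Titrant: 1x = 4.291 × 10^-3;  mass: 58.44x + 84.99y = 0.5615
Solving, x = 4.291 × 10^-3 mol, y = 3.656 × 10^-3 mol
mass of NaCl = 4.291 × 10^-3 × 58.44 = 0.2508 g
% NaCl = 0.2508 / 0.5615 × 100 = 44.66 %

44.66 %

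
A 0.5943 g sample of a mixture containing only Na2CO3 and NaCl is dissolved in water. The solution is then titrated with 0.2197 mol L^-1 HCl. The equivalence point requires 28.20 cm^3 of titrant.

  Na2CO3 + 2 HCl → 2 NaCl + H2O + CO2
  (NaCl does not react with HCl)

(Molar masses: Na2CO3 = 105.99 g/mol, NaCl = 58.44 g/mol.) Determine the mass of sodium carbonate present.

0.3283 g

n(HCl) = 0.02820 × 0.2197 = 6.196 × 10^-3 mol
Let x = n(Na2CO3), y = n(NaCl).
Titrant: 2x = 6.196 × 10^-3;  mass: 105.99x + 58.44y = 0.5943
Solving, x = 3.098 × 10^-3 mol, y = 4.551 × 10^-3 mol
mass of Na2CO3 = 3.098 × 10^-3 × 105.99 = 0.3283 g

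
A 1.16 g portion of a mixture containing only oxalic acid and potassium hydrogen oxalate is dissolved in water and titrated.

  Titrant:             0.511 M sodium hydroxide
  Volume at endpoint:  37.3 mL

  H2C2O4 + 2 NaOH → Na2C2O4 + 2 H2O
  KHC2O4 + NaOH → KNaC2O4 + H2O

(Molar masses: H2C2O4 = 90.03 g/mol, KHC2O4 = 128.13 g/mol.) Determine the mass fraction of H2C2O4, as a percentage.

59.9 %

n(NaOH) = 0.0373 × 0.511 = 0.0191 mol
Let x = n(H2C2O4), y = n(KHC2O4).
Titrant: 2x + 1y = 0.0191;  mass: 90.03x + 128.13y = 1.16
Solving, x = 7.71 × 10^-3 mol, y = 3.63 × 10^-3 mol
mass of H2C2O4 = 7.71 × 10^-3 × 90.03 = 0.694 g
% H2C2O4 = 0.694 / 1.16 × 100 = 59.9 %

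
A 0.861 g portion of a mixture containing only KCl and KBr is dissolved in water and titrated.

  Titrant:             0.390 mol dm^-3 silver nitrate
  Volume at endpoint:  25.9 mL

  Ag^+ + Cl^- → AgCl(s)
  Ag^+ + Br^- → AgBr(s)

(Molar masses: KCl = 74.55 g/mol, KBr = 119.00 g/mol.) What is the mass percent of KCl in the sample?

66.4 %

n(AgNO3) = 0.0259 × 0.390 = 0.0101 mol
Let x = n(KCl), y = n(KBr).
Titrant: 1x + 1y = 0.0101;  mass: 74.55x + 119.00y = 0.861
Solving, x = 7.67 × 10^-3 mol, y = 2.43 × 10^-3 mol
mass of KCl = 7.67 × 10^-3 × 74.55 = 0.572 g
% KCl = 0.572 / 0.861 × 100 = 66.4 %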